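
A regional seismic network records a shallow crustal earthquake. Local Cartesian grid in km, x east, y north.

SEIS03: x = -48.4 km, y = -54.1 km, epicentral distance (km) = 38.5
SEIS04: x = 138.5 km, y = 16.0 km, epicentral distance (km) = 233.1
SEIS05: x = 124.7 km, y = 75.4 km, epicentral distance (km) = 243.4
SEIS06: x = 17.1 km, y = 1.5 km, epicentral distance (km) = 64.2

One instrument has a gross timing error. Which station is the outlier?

Solve using three stations at a time. Using SEIS03, SEIS04, SEIS05 (subtract circle equations pairwise → linear system) gives (x, y) ≈ (-86.2, -46.2).
Distances from that point to each station vs reported:
  SEIS03: calculated 38.6 vs reported 38.5 → residual 0.1 km
  SEIS04: calculated 233.1 vs reported 233.1 → residual 0.0 km
  SEIS05: calculated 243.4 vs reported 243.4 → residual 0.0 km
  SEIS06: calculated 113.7 vs reported 64.2 → residual 49.5 km
SEIS03, SEIS04, SEIS05 are mutually consistent (residuals ≈ 0); SEIS06 is off by 49.5 km.

SEIS06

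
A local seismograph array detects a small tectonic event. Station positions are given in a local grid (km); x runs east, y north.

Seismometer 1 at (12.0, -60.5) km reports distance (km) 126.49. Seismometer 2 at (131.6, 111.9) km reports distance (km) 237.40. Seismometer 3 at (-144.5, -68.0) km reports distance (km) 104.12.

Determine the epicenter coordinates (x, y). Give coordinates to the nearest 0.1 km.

Circle about each station: (x − 12.0)² + (y + 60.5)² = 126.49²; (x − 131.6)² + (y − 111.9)² = 237.40²; (x + 144.5)² + (y + 68.0)² = 104.12².
Subtracting the Seismometer 1 equation from the Seismometer 2 and Seismometer 3 equations removes the quadratic terms:
239.2 x + 344.8 y = -14323.12
-313.0 x − 15.0 y = 26858.75
Solving the 2×2 system: x ≈ -86.7, y ≈ 18.6 km.
Check against Seismometer 1 (with the unrounded x, y): √((x − 12.0)²+(y + 60.5)²) = 126.49 ≈ 126.49 km. ✓

-86.7 km east, 18.6 km north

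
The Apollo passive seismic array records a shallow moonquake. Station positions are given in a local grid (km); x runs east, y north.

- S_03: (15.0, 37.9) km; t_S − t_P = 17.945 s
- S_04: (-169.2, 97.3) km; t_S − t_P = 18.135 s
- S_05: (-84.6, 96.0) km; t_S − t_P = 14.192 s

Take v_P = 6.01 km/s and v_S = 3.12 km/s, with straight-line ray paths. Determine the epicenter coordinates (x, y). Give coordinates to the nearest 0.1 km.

Distance from S−P lag: d = Δt · v_P v_S / (v_P − v_S) = Δt · (6.01·3.12)/(6.01−3.12) ≈ 6.4883·Δt.
So d_S_03 = 116.43, d_S_04 = 117.67, d_S_05 = 92.08 km.
Circle about each station: (x − 15.0)² + (y − 37.9)² = 116.43²; (x + 169.2)² + (y − 97.3)² = 117.67²; (x + 84.6)² + (y − 96.0)² = 92.08².
Subtracting pairs of circle equations eliminates x²+y² and gives linear equations (the radical axes):
-368.4 x + 118.8 y = 36144.24
-199.2 x + 116.2 y = 19788.97
Solving the 2×2 system: x ≈ -96.6, y ≈ 4.7 km.
Check against S_03 (with the unrounded x, y): √((x − 15.0)²+(y − 37.9)²) = 116.42 ≈ 116.43 km. ✓

x ≈ -96.6 km, y ≈ 4.7 km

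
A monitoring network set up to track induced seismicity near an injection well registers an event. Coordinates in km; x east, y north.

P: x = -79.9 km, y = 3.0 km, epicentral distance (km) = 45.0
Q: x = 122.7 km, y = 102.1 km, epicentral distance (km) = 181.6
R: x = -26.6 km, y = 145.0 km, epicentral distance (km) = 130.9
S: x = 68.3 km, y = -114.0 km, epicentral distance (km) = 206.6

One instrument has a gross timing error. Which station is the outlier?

Solve using three stations at a time. Using P, Q, R (subtract circle equations pairwise → linear system) gives (x, y) ≈ (-36.4, 14.5).
Distances from that point to each station vs reported:
  P: calculated 45.0 vs reported 45.0 → residual 0.0 km
  Q: calculated 181.6 vs reported 181.6 → residual 0.0 km
  R: calculated 130.9 vs reported 130.9 → residual 0.0 km
  S: calculated 165.7 vs reported 206.6 → residual 40.9 km
P, Q, R are mutually consistent (residuals ≈ 0); S is off by 40.9 km.

S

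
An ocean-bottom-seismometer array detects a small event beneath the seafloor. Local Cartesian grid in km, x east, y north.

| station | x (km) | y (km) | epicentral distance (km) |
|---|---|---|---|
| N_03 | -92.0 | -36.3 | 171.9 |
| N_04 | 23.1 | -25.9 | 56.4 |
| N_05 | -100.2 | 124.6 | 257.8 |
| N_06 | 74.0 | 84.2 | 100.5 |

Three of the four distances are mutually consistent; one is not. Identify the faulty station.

Solve using three stations at a time. Using N_03, N_04, N_06 (subtract circle equations pairwise → linear system) gives (x, y) ≈ (78.8, -16.2).
Distances from that point to each station vs reported:
  N_03: calculated 171.9 vs reported 171.9 → residual 0.0 km
  N_04: calculated 56.5 vs reported 56.4 → residual 0.1 km
  N_05: calculated 227.7 vs reported 257.8 → residual 30.1 km
  N_06: calculated 100.5 vs reported 100.5 → residual 0.0 km
N_03, N_04, N_06 are mutually consistent (residuals ≈ 0); N_05 is off by 30.1 km.

N_05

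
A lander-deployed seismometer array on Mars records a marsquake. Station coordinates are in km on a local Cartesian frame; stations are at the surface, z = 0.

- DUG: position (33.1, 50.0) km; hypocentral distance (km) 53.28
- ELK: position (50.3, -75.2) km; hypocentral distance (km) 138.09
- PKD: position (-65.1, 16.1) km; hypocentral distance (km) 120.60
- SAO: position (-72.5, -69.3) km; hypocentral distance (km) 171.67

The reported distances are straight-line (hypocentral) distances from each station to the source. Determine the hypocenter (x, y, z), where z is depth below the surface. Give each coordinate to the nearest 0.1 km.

(37.2, 51.6, 53.1)

Each station gives a sphere (x−x_i)² + (y−y_i)² + z² = d_i² (stations at z=0).
Subtracting the DUG sphere from ELK and PKD: z² cancels, leaving linear equations in x and y:
34.4 x − 250.4 y = -11640.57
-196.4 x − 67.8 y = -10803.99
Solving: x ≈ 37.198, y ≈ 51.598 km (keep extra digits for the depth step; rounded: 37.2, 51.6).
Then from the DUG sphere: z² = 53.28² − (x − 33.1)² − (y − 50.0)² with x = 37.198, y = 51.598, so z ≈ 53.098 ≈ 53.1 km.
Check against SAO (with the unrounded solution): distance 171.67 ≈ 171.67 km. ✓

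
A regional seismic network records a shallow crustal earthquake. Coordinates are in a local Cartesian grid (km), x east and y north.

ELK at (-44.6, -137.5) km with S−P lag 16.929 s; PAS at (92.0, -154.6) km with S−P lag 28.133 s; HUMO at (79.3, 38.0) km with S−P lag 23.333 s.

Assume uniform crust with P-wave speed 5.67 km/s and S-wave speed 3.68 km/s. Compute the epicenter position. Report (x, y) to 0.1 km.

Distance from S−P lag: d = Δt · v_P v_S / (v_P − v_S) = Δt · (5.67·3.68)/(5.67−3.68) ≈ 10.4852·Δt.
So d_ELK = 177.50, d_PAS = 294.98, d_HUMO = 244.65 km.
Circle about each station: (x + 44.6)² + (y + 137.5)² = 177.50²; (x − 92.0)² + (y + 154.6)² = 294.98²; (x − 79.3)² + (y − 38.0)² = 244.65².
Subtracting the ELK equation from the PAS and HUMO equations removes the quadratic terms:
273.2 x − 34.2 y = -44037.20
247.8 x + 351.0 y = -41510.29
Solving the 2×2 system: x ≈ -161.7, y ≈ -4.1 km.

-161.7 km east, -4.1 km north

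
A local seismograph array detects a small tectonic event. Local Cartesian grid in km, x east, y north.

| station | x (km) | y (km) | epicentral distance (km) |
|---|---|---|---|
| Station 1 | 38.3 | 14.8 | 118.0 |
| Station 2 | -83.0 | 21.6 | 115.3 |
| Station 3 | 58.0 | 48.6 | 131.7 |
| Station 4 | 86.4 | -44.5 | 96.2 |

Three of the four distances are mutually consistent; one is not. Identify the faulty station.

Solve using three stations at a time. Using Station 2, Station 3, Station 4 (subtract circle equations pairwise → linear system) gives (x, y) ≈ (-7.6, -65.7).
Distances from that point to each station vs reported:
  Station 1: calculated 92.7 vs reported 118.0 → residual 25.3 km
  Station 2: calculated 115.4 vs reported 115.3 → residual 0.1 km
  Station 3: calculated 131.8 vs reported 131.7 → residual 0.1 km
  Station 4: calculated 96.3 vs reported 96.2 → residual 0.1 km
Station 2, Station 3, Station 4 are mutually consistent (residuals ≈ 0); Station 1 is off by 25.3 km.

Station 1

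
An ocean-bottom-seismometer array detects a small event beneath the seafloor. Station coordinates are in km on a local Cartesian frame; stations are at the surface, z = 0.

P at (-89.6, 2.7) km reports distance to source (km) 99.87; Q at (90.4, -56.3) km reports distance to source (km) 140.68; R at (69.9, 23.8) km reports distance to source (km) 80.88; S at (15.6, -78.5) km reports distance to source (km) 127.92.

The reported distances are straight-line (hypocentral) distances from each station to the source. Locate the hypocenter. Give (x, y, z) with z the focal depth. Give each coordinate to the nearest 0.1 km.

x ≈ -3.3 km, y ≈ 45.1 km, depth ≈ 27.0 km

Each station gives a sphere (x−x_i)² + (y−y_i)² + z² = d_i² (stations at z=0).
Subtracting the P sphere from Q and R: z² cancels, leaving linear equations in x and y:
360.0 x − 118.0 y = -6510.45
319.0 x + 42.2 y = 849.44
Solving: x ≈ -3.303, y ≈ 45.097 km (keep extra digits for the depth step; rounded: -3.3, 45.1).
Then from the P sphere: z² = 99.87² − (x + 89.6)² − (y − 2.7)² with x = -3.303, y = 45.097, so z ≈ 27.006 ≈ 27.0 km.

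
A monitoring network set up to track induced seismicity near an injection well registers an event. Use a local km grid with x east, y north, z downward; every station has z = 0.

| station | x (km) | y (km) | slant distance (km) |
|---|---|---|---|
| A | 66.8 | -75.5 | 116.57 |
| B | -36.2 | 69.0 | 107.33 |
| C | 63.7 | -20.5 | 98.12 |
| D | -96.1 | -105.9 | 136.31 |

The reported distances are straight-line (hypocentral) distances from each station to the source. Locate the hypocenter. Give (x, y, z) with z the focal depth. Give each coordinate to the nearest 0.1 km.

Each station gives a sphere (x−x_i)² + (y−y_i)² + z² = d_i² (stations at z=0).
Subtracting the A sphere from B and C: z² cancels, leaving linear equations in x and y:
-206.0 x + 289.0 y = -2022.21
-6.2 x + 110.0 y = -1723.52
Solving: x ≈ -13.209, y ≈ -16.413 km (keep extra digits for the depth step; rounded: -13.2, -16.4).
Then from the A sphere: z² = 116.57² − (x − 66.8)² − (y + 75.5)² with x = -13.209, y = -16.413, so z ≈ 60.794 ≈ 60.8 km.
Check against D (with the unrounded solution): distance 136.29 ≈ 136.31 km. ✓

(-13.2, -16.4, 60.8)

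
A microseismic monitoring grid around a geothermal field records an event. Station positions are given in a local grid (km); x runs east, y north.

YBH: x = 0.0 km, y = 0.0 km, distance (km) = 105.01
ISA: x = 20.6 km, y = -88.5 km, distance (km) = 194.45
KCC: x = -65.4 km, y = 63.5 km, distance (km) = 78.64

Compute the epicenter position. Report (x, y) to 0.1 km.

(1.4, 105.0)

Circle about each station: x² + y² = 105.01²; (x − 20.6)² + (y + 88.5)² = 194.45²; (x + 65.4)² + (y − 63.5)² = 78.64².
Subtracting the YBH equation from the ISA and KCC equations removes the quadratic terms:
41.2 x − 177.0 y = -18527.09
-130.8 x + 127.0 y = 13152.26
Solving the 2×2 system: x ≈ 1.4, y ≈ 105.0 km.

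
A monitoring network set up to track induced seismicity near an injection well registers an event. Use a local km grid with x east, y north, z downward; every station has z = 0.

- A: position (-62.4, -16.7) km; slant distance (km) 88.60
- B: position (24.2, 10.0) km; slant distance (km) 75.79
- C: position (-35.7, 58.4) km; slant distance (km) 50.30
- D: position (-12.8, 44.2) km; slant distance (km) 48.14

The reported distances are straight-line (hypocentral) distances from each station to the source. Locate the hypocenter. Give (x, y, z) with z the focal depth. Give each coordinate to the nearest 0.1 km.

x ≈ -22.4 km, y ≈ 46.8 km, depth ≈ 47.1 km

Each station gives a sphere (x−x_i)² + (y−y_i)² + z² = d_i² (stations at z=0).
Subtracting the A sphere from B and C: z² cancels, leaving linear equations in x and y:
173.2 x + 53.4 y = -1381.17
53.4 x + 150.2 y = 5832.27
Solving: x ≈ -22.402, y ≈ 46.794 km (keep extra digits for the depth step; rounded: -22.4, 46.8).
Then from the A sphere: z² = 88.60² − (x + 62.4)² − (y + 16.7)² with x = -22.402, y = 46.794, so z ≈ 47.102 ≈ 47.1 km.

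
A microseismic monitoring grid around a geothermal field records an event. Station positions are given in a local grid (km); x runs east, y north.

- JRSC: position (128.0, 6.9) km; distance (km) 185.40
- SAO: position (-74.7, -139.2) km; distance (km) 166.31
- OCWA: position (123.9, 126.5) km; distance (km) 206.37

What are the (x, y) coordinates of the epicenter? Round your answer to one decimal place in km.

-56.4 km east, 26.1 km north

Circle about each station: (x − 128.0)² + (y − 6.9)² = 185.40²; (x + 74.7)² + (y + 139.2)² = 166.31²; (x − 123.9)² + (y − 126.5)² = 206.37².
Subtracting the JRSC equation from the SAO and OCWA equations removes the quadratic terms:
-405.4 x − 292.2 y = 15239.26
-8.2 x + 239.2 y = 6706.43
Solving the 2×2 system: x ≈ -56.4, y ≈ 26.1 km.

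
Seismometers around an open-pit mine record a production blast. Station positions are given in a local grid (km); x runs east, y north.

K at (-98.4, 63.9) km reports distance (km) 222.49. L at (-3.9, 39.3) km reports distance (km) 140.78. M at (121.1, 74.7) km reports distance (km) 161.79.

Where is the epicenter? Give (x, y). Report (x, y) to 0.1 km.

(71.8, -79.4)

Circle about each station: (x + 98.4)² + (y − 63.9)² = 222.49²; (x + 3.9)² + (y − 39.3)² = 140.78²; (x − 121.1)² + (y − 74.7)² = 161.79².
Subtracting pairs of circle equations eliminates x²+y² and gives linear equations (the radical axes):
189.0 x − 49.2 y = 17476.72
439.0 x + 21.6 y = 29805.33
Solving the 2×2 system: x ≈ 71.8, y ≈ -79.4 km.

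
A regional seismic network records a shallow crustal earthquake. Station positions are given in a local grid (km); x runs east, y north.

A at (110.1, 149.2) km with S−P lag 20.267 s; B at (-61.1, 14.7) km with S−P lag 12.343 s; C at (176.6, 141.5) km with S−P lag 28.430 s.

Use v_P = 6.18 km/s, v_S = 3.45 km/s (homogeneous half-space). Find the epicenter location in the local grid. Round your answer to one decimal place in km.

-43.1 km east, 109.4 km north

Distance from S−P lag: d = Δt · v_P v_S / (v_P − v_S) = Δt · (6.18·3.45)/(6.18−3.45) ≈ 7.8099·Δt.
So d_A = 158.28, d_B = 96.40, d_C = 222.04 km.
Circle about each station: (x − 110.1)² + (y − 149.2)² = 158.28²; (x + 61.1)² + (y − 14.7)² = 96.40²; (x − 176.6)² + (y − 141.5)² = 222.04².
Subtracting pairs of circle equations eliminates x²+y² and gives linear equations (the radical axes):
-342.4 x − 269.0 y = -14673.75
133.0 x − 15.4 y = -7422.04
Solving the 2×2 system: x ≈ -43.1, y ≈ 109.4 km.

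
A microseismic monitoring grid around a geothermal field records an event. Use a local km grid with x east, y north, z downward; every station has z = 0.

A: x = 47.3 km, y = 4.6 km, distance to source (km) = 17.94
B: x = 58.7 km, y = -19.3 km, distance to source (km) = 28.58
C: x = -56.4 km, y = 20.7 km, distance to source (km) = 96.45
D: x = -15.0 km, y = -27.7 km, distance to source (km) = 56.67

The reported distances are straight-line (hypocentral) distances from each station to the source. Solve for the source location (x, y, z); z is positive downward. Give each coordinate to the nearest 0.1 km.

Each station gives a sphere (x−x_i)² + (y−y_i)² + z² = d_i² (stations at z=0).
Subtracting the A sphere from B and C: z² cancels, leaving linear equations in x and y:
22.8 x − 47.8 y = 1064.76
-207.4 x + 32.2 y = -7629.76
Solving: x ≈ 35.995, y ≈ -5.106 km (keep extra digits for the depth step; rounded: 36.0, -5.1).
Then from the A sphere: z² = 17.94² − (x − 47.3)² − (y − 4.6)² with x = 35.995, y = -5.106, so z ≈ 9.992 ≈ 10.0 km.
Check against D (with the unrounded solution): distance 56.66 ≈ 56.67 km. ✓

(36.0, -5.1, 10.0)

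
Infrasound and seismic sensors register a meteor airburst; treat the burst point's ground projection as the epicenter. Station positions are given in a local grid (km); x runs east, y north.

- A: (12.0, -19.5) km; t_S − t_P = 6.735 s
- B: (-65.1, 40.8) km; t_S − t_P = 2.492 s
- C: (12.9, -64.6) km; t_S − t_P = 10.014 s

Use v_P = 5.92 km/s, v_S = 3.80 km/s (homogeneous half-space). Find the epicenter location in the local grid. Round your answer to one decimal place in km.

Distance from S−P lag: d = Δt · v_P v_S / (v_P − v_S) = Δt · (5.92·3.80)/(5.92−3.80) ≈ 10.6113·Δt.
So d_A = 71.47, d_B = 26.44, d_C = 106.26 km.
Circle about each station: (x − 12.0)² + (y + 19.5)² = 71.47²; (x + 65.1)² + (y − 40.8)² = 26.44²; (x − 12.9)² + (y + 64.6)² = 106.26².
Subtracting pairs of circle equations eliminates x²+y² and gives linear equations (the radical axes):
-154.2 x + 120.6 y = 9787.29
1.8 x − 90.2 y = -2367.91
Solving the 2×2 system: x ≈ -43.6, y ≈ 25.4 km.

(-43.6, 25.4)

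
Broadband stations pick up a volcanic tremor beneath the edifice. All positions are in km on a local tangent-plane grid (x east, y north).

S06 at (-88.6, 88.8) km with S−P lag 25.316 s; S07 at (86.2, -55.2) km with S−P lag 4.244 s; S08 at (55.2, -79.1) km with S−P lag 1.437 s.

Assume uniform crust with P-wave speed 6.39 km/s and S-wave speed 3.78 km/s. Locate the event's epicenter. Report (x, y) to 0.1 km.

Distance from S−P lag: d = Δt · v_P v_S / (v_P − v_S) = Δt · (6.39·3.78)/(6.39−3.78) ≈ 9.2545·Δt.
So d_S06 = 234.29, d_S07 = 39.28, d_S08 = 13.30 km.
Circle about each station: (x + 88.6)² + (y − 88.8)² = 234.29²; (x − 86.2)² + (y + 55.2)² = 39.28²; (x − 55.2)² + (y + 79.1)² = 13.30².
Subtracting the S06 equation from the S07 and S08 equations removes the quadratic terms:
349.6 x − 288.0 y = 48090.97
287.6 x − 335.8 y = 48283.36
Solving the 2×2 system: x ≈ 64.9, y ≈ -88.2 km.
Check against S06 (with the unrounded x, y): √((x + 88.6)²+(y − 88.8)²) = 234.29 ≈ 234.29 km. ✓

64.9 km east, -88.2 km north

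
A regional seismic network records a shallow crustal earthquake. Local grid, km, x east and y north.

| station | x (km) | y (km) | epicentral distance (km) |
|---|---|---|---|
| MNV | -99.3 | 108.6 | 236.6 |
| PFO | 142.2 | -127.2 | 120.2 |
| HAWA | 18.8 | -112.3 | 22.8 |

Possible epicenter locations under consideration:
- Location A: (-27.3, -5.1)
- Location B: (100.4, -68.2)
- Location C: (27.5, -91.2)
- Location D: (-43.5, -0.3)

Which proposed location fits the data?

Location C

For each candidate, compare |candidate − station| to the reported distance:
Location A: residuals MNV 102.0, PFO 88.7, HAWA 93.9 → max 102.0 km
Location B: residuals MNV 30.1, PFO 47.9, HAWA 70.0 → max 70.0 km
Location C: residuals MNV 0.0, PFO 0.0, HAWA 0.0 → max 0.0 km
Location D: residuals MNV 114.2, PFO 104.7, HAWA 105.4 → max 114.2 km
Only Location C has all residuals ≈ 0.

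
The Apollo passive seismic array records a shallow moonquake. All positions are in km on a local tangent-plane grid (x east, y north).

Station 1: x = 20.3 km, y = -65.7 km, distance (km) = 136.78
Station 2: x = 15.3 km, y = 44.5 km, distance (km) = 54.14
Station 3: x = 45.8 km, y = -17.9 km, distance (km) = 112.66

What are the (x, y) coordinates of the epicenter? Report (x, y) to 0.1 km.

-37.0 km east, 58.5 km north

Circle about each station: (x − 20.3)² + (y + 65.7)² = 136.78²; (x − 15.3)² + (y − 44.5)² = 54.14²; (x − 45.8)² + (y + 17.9)² = 112.66².
Subtracting pairs of circle equations eliminates x²+y² and gives linear equations (the radical axes):
-10.0 x + 220.4 y = 13263.39
51.0 x + 95.6 y = 3705.96
Solving the 2×2 system: x ≈ -37.0, y ≈ 58.5 km.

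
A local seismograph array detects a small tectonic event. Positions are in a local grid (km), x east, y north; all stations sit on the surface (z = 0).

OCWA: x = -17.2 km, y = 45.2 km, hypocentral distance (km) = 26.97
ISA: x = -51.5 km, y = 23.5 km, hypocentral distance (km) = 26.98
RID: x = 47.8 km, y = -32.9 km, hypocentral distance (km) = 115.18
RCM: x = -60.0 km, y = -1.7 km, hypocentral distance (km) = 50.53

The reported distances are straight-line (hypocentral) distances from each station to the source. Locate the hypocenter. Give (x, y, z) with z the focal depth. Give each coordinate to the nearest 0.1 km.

x ≈ -38.8 km, y ≈ 41.4 km, depth ≈ 15.7 km

Each station gives a sphere (x−x_i)² + (y−y_i)² + z² = d_i² (stations at z=0).
Subtracting the OCWA sphere from ISA and RID: z² cancels, leaving linear equations in x and y:
-68.6 x − 43.4 y = 865.08
130.0 x − 156.2 y = -11510.68
Solving: x ≈ -38.802, y ≈ 41.399 km (keep extra digits for the depth step; rounded: -38.8, 41.4).
Then from the OCWA sphere: z² = 26.97² − (x + 17.2)² − (y − 45.2)² with x = -38.802, y = 41.399, so z ≈ 15.694 ≈ 15.7 km.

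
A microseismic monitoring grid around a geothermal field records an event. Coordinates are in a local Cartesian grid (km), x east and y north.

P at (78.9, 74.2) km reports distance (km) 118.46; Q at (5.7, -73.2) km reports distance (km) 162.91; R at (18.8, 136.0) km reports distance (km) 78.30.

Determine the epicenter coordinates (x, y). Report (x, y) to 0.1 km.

x ≈ -39.2 km, y ≈ 83.4 km

Circle about each station: (x − 78.9)² + (y − 74.2)² = 118.46²; (x − 5.7)² + (y + 73.2)² = 162.91²; (x − 18.8)² + (y − 136.0)² = 78.30².
Subtracting the P equation from the Q and R equations removes the quadratic terms:
-146.4 x − 294.8 y = -18847.02
-120.2 x + 123.6 y = 15020.47
Solving the 2×2 system: x ≈ -39.2, y ≈ 83.4 km.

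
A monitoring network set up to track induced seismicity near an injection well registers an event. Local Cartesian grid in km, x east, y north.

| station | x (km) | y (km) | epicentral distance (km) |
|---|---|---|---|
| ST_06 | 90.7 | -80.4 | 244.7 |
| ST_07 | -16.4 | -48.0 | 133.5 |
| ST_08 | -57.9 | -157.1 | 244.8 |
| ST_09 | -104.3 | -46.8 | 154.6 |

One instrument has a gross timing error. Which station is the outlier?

Solve using three stations at a time. Using ST_07, ST_08, ST_09 (subtract circle equations pairwise → linear system) gives (x, y) ≈ (-24.0, 85.4).
Distances from that point to each station vs reported:
  ST_06: calculated 201.6 vs reported 244.7 → residual 43.1 km
  ST_07: calculated 133.6 vs reported 133.5 → residual 0.1 km
  ST_08: calculated 244.9 vs reported 244.8 → residual 0.1 km
  ST_09: calculated 154.7 vs reported 154.6 → residual 0.1 km
ST_07, ST_08, ST_09 are mutually consistent (residuals ≈ 0); ST_06 is off by 43.1 km.

ST_06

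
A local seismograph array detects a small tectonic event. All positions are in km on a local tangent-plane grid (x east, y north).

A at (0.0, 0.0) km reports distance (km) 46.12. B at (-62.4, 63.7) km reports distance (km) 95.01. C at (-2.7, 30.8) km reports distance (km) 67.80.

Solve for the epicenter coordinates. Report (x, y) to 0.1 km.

Circle about each station: x² + y² = 46.12²; (x + 62.4)² + (y − 63.7)² = 95.01²; (x + 2.7)² + (y − 30.8)² = 67.80².
Subtracting pairs of circle equations eliminates x²+y² and gives linear equations (the radical axes):
-124.8 x + 127.4 y = 1051.60
-5.4 x + 61.6 y = -1513.86
Solving the 2×2 system: x ≈ -36.8, y ≈ -27.8 km.
Check against A (with the unrounded x, y): √(x²+y²) = 46.13 ≈ 46.12 km. ✓

x ≈ -36.8 km, y ≈ -27.8 km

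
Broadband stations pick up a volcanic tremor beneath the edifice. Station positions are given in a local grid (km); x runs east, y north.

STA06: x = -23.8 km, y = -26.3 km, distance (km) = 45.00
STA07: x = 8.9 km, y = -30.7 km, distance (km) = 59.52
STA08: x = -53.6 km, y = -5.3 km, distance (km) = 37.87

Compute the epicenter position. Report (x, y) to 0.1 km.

Circle about each station: (x + 23.8)² + (y + 26.3)² = 45.00²; (x − 8.9)² + (y + 30.7)² = 59.52²; (x + 53.6)² + (y + 5.3)² = 37.87².
Subtracting the STA06 equation from the STA07 and STA08 equations removes the quadratic terms:
65.4 x − 8.8 y = -1754.06
-59.6 x + 42.0 y = 2233.78
Solving the 2×2 system: x ≈ -24.3, y ≈ 18.7 km.
Check against STA06 (with the unrounded x, y): √((x + 23.8)²+(y + 26.3)²) = 45.00 ≈ 45.00 km. ✓

-24.3 km east, 18.7 km north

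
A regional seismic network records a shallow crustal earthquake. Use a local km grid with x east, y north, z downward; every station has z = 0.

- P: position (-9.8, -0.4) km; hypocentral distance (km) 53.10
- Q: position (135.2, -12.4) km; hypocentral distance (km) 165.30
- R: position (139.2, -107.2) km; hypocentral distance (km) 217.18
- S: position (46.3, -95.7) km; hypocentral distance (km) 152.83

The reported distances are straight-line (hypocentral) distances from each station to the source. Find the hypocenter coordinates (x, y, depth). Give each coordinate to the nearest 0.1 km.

(-18.1, 38.3, 35.4)

Each station gives a sphere (x−x_i)² + (y−y_i)² + z² = d_i² (stations at z=0).
Subtracting the P sphere from Q and R: z² cancels, leaving linear equations in x and y:
290.0 x − 24.0 y = -6167.88
298.0 x − 213.6 y = -13575.26
Solving: x ≈ -18.098, y ≈ 38.305 km (keep extra digits for the depth step; rounded: -18.1, 38.3).
Then from the P sphere: z² = 53.10² − (x + 9.8)² − (y + 0.4)² with x = -18.098, y = 38.305, so z ≈ 35.393 ≈ 35.4 km.
Check against S (with the unrounded solution): distance 152.83 ≈ 152.83 km. ✓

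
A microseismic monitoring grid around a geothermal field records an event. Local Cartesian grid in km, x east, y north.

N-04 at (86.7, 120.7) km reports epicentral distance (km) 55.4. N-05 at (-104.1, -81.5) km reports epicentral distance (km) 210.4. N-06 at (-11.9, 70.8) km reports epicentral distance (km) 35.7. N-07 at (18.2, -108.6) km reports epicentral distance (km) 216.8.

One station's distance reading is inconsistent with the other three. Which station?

N-04

Solve using three stations at a time. Using N-05, N-06, N-07 (subtract circle equations pairwise → linear system) gives (x, y) ≈ (-9.5, 106.4).
Distances from that point to each station vs reported:
  N-04: calculated 97.2 vs reported 55.4 → residual 41.8 km
  N-05: calculated 210.4 vs reported 210.4 → residual 0.0 km
  N-06: calculated 35.7 vs reported 35.7 → residual 0.0 km
  N-07: calculated 216.8 vs reported 216.8 → residual 0.0 km
N-05, N-06, N-07 are mutually consistent (residuals ≈ 0); N-04 is off by 41.8 km.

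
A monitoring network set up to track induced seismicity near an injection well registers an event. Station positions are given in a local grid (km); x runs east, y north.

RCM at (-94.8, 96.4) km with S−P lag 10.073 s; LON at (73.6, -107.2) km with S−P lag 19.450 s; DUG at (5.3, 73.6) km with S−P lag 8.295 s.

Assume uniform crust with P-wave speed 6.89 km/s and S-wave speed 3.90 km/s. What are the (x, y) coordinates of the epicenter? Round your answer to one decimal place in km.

x ≈ -46.4 km, y ≈ 19.9 km

Distance from S−P lag: d = Δt · v_P v_S / (v_P − v_S) = Δt · (6.89·3.90)/(6.89−3.90) ≈ 8.9870·Δt.
So d_RCM = 90.53, d_LON = 174.80, d_DUG = 74.55 km.
Circle about each station: (x + 94.8)² + (y − 96.4)² = 90.53²; (x − 73.6)² + (y + 107.2)² = 174.80²; (x − 5.3)² + (y − 73.6)² = 74.55².
Subtracting pairs of circle equations eliminates x²+y² and gives linear equations (the radical axes):
336.8 x − 407.2 y = -23730.56
200.2 x − 45.6 y = -10196.97
Solving the 2×2 system: x ≈ -46.4, y ≈ 19.9 km.
Check against RCM (with the unrounded x, y): √((x + 94.8)²+(y − 96.4)²) = 90.53 ≈ 90.53 km. ✓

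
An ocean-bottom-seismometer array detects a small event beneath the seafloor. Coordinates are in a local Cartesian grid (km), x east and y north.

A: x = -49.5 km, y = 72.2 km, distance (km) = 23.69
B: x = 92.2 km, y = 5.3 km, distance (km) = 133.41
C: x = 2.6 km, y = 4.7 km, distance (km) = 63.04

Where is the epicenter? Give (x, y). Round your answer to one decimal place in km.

-30.1 km east, 58.6 km north

Circle about each station: (x + 49.5)² + (y − 72.2)² = 23.69²; (x − 92.2)² + (y − 5.3)² = 133.41²; (x − 2.6)² + (y − 4.7)² = 63.04².
Subtracting pairs of circle equations eliminates x²+y² and gives linear equations (the radical axes):
283.4 x − 133.8 y = -16371.17
104.2 x − 135.0 y = -11047.07
Solving the 2×2 system: x ≈ -30.1, y ≈ 58.6 km.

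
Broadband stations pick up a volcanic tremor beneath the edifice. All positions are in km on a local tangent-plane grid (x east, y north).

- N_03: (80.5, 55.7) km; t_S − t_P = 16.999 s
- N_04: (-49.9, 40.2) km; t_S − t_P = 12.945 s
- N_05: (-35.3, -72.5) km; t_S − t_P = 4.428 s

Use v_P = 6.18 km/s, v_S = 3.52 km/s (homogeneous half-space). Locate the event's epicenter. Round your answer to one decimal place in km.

Distance from S−P lag: d = Δt · v_P v_S / (v_P − v_S) = Δt · (6.18·3.52)/(6.18−3.52) ≈ 8.1780·Δt.
So d_N_03 = 139.02, d_N_04 = 105.86, d_N_05 = 36.21 km.
Circle about each station: (x − 80.5)² + (y − 55.7)² = 139.02²; (x + 49.9)² + (y − 40.2)² = 105.86²; (x + 35.3)² + (y + 72.5)² = 36.21².
Subtracting the N_03 equation from the N_04 and N_05 equations removes the quadratic terms:
-260.8 x − 31.0 y = 2643.53
-231.6 x − 256.4 y = 14935.00
Solving the 2×2 system: x ≈ -3.6, y ≈ -55.0 km.

x ≈ -3.6 km, y ≈ -55.0 km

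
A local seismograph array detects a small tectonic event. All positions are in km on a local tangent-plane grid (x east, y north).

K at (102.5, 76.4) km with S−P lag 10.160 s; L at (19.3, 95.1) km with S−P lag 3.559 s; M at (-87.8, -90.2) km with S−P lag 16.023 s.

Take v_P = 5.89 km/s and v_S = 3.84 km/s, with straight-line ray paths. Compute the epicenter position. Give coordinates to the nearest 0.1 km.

Distance from S−P lag: d = Δt · v_P v_S / (v_P − v_S) = Δt · (5.89·3.84)/(5.89−3.84) ≈ 11.0330·Δt.
So d_K = 112.10, d_L = 39.27, d_M = 176.78 km.
Circle about each station: (x − 102.5)² + (y − 76.4)² = 112.10²; (x − 19.3)² + (y − 95.1)² = 39.27²; (x + 87.8)² + (y + 90.2)² = 176.78².
Subtracting pairs of circle equations eliminates x²+y² and gives linear equations (the radical axes):
-166.4 x + 37.4 y = 4097.57
-380.6 x − 333.2 y = -19183.09
Solving the 2×2 system: x ≈ -9.3, y ≈ 68.2 km.

-9.3 km east, 68.2 km north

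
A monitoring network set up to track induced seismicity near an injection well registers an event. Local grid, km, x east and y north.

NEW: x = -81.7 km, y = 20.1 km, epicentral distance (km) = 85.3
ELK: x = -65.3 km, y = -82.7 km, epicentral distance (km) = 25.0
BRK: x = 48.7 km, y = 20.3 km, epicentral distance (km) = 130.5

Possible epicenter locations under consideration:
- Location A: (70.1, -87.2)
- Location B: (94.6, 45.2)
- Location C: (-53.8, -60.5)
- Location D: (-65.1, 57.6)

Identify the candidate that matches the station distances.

Location C

For each candidate, compare |candidate − station| to the reported distance:
Location A: residuals NEW 100.6, ELK 110.5, BRK 20.9 → max 110.5 km
Location B: residuals NEW 92.8, ELK 179.8, BRK 78.3 → max 179.8 km
Location C: residuals NEW 0.0, ELK 0.0, BRK 0.0 → max 0.0 km
Location D: residuals NEW 44.3, ELK 115.3, BRK 10.7 → max 115.3 km
Only Location C has all residuals ≈ 0.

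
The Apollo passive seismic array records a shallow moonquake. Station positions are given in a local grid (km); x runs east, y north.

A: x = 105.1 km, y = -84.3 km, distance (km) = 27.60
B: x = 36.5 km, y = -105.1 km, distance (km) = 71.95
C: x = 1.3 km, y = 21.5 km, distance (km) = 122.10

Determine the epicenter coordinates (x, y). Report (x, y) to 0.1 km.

(92.4, -59.8)

Circle about each station: (x − 105.1)² + (y + 84.3)² = 27.60²; (x − 36.5)² + (y + 105.1)² = 71.95²; (x − 1.3)² + (y − 21.5)² = 122.10².
Subtracting pairs of circle equations eliminates x²+y² and gives linear equations (the radical axes):
-137.2 x − 41.6 y = -10189.28
-207.6 x + 211.6 y = -31835.21
Solving the 2×2 system: x ≈ 92.4, y ≈ -59.8 km.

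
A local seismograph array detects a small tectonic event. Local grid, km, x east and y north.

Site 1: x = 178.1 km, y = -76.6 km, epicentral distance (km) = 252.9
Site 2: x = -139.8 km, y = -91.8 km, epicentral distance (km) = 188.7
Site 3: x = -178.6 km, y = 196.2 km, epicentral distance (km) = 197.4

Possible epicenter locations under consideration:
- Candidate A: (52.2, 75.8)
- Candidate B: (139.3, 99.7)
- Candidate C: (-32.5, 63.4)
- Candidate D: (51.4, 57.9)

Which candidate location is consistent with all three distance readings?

Candidate C

For each candidate, compare |candidate − station| to the reported distance:
Candidate A: residuals Site 1 55.2, Site 2 66.2, Site 3 62.9 → max 66.2 km
Candidate B: residuals Site 1 72.4, Site 2 149.8, Site 3 134.8 → max 149.8 km
Candidate C: residuals Site 1 0.0, Site 2 0.0, Site 3 0.0 → max 0.0 km
Candidate D: residuals Site 1 68.1, Site 2 54.1, Site 3 71.0 → max 71.0 km
Only Candidate C has all residuals ≈ 0.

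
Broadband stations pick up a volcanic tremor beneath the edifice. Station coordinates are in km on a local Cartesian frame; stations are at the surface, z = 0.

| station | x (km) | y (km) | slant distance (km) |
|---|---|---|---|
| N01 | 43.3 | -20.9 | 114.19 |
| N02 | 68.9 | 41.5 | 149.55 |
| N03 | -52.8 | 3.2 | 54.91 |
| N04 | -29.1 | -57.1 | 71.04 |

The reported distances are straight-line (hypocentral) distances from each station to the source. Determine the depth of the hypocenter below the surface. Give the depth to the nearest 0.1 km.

50.6 km

Each station gives a sphere (x−x_i)² + (y−y_i)² + z² = d_i² (stations at z=0).
Subtracting the N01 sphere from N02 and N03: z² cancels, leaving linear equations in x and y:
51.2 x + 124.8 y = -5168.09
-192.2 x + 48.2 y = 10510.63
Solving: x ≈ -59.001, y ≈ -17.206 km (keep extra digits for the depth step; rounded: -59.0, -17.2).
Then from the N01 sphere: z² = 114.19² − (x − 43.3)² − (y + 20.9)² with x = -59.001, y = -17.206, so z ≈ 50.599 ≈ 50.6 km.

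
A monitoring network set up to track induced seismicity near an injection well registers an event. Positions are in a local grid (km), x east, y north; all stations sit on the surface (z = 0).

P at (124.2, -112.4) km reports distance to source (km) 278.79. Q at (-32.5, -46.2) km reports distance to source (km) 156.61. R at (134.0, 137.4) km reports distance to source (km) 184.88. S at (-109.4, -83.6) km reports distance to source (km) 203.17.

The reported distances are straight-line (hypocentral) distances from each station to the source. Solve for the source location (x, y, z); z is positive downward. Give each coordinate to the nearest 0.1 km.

Each station gives a sphere (x−x_i)² + (y−y_i)² + z² = d_i² (stations at z=0).
Subtracting the P sphere from Q and R: z² cancels, leaving linear equations in x and y:
-313.4 x + 132.4 y = 28328.46
19.6 x + 499.6 y = 52318.61
Solving: x ≈ -45.398, y ≈ 106.502 km (keep extra digits for the depth step; rounded: -45.4, 106.5).
Then from the P sphere: z² = 278.79² − (x − 124.2)² − (y + 112.4)² with x = -45.398, y = 106.502, so z ≈ 32.285 ≈ 32.3 km.

x ≈ -45.4 km, y ≈ 106.5 km, depth ≈ 32.3 km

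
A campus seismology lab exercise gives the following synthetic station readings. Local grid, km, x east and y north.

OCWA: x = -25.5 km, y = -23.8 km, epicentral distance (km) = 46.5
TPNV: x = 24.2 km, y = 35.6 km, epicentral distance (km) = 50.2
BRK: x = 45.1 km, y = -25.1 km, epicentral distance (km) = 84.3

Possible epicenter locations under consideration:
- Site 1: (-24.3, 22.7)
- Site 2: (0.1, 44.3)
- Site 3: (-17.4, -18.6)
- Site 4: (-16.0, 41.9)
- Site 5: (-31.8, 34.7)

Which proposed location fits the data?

For each candidate, compare |candidate − station| to the reported distance:
Site 1: residuals OCWA 0.0, TPNV 0.0, BRK 0.0 → max 0.0 km
Site 2: residuals OCWA 26.3, TPNV 24.6, BRK 1.6 → max 26.3 km
Site 3: residuals OCWA 36.9, TPNV 18.1, BRK 21.5 → max 36.9 km
Site 4: residuals OCWA 19.9, TPNV 9.5, BRK 6.4 → max 19.9 km
Site 5: residuals OCWA 12.3, TPNV 5.8, BRK 13.1 → max 13.1 km
Only Site 1 has all residuals ≈ 0.

Site 1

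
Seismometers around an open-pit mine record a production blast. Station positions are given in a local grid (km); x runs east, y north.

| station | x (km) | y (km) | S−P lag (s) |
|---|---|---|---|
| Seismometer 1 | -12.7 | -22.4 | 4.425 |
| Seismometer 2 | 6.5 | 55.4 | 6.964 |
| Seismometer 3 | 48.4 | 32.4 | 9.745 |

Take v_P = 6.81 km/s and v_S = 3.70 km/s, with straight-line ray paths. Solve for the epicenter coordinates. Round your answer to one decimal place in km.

Distance from S−P lag: d = Δt · v_P v_S / (v_P − v_S) = Δt · (6.81·3.70)/(6.81−3.70) ≈ 8.1019·Δt.
So d_Seismometer 1 = 35.85, d_Seismometer 2 = 56.42, d_Seismometer 3 = 78.95 km.
Circle about each station: (x + 12.7)² + (y + 22.4)² = 35.85²; (x − 6.5)² + (y − 55.4)² = 56.42²; (x − 48.4)² + (y − 32.4)² = 78.95².
Subtracting pairs of circle equations eliminates x²+y² and gives linear equations (the radical axes):
38.4 x + 155.6 y = 550.37
122.2 x + 109.6 y = -2218.61
Solving the 2×2 system: x ≈ -27.4, y ≈ 10.3 km.

x ≈ -27.4 km, y ≈ 10.3 km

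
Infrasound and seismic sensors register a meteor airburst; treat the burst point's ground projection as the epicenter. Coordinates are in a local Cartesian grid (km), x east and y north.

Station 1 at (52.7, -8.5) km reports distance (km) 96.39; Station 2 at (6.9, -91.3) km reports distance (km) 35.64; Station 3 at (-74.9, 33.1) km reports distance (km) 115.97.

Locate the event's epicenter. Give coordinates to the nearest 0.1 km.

Circle about each station: (x − 52.7)² + (y + 8.5)² = 96.39²; (x − 6.9)² + (y + 91.3)² = 35.64²; (x + 74.9)² + (y − 33.1)² = 115.97².
Subtracting the Station 1 equation from the Station 2 and Station 3 equations removes the quadratic terms:
-91.6 x − 165.6 y = 13554.58
-255.2 x + 83.2 y = -301.93
Solving the 2×2 system: x ≈ -21.6, y ≈ -69.9 km.
Check against Station 1 (with the unrounded x, y): √((x − 52.7)²+(y + 8.5)²) = 96.39 ≈ 96.39 km. ✓

x ≈ -21.6 km, y ≈ -69.9 km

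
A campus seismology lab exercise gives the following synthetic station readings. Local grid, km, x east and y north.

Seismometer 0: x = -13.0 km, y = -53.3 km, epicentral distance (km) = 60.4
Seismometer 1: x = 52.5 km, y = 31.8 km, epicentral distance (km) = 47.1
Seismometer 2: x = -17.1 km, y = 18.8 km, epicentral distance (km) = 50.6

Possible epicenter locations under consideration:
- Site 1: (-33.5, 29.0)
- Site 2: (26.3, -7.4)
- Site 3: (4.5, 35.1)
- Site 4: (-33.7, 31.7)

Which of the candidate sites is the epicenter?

For each candidate, compare |candidate − station| to the reported distance:
Site 1: residuals Seismometer 0 24.4, Seismometer 1 38.9, Seismometer 2 31.3 → max 38.9 km
Site 2: residuals Seismometer 0 0.0, Seismometer 1 0.0, Seismometer 2 0.1 → max 0.1 km
Site 3: residuals Seismometer 0 29.7, Seismometer 1 1.0, Seismometer 2 23.5 → max 29.7 km
Site 4: residuals Seismometer 0 27.1, Seismometer 1 39.1, Seismometer 2 29.6 → max 39.1 km
Only Site 2 has all residuals ≈ 0.

Site 2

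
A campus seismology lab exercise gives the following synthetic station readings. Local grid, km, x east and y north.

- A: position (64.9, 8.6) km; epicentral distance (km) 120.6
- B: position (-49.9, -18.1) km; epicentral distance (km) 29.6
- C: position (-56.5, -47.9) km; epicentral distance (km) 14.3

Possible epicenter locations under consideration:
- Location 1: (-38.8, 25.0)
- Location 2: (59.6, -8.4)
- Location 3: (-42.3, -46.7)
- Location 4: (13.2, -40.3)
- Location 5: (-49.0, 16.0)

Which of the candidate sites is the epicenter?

For each candidate, compare |candidate − station| to the reported distance:
Location 1: residuals A 15.6, B 14.9, C 60.7 → max 60.7 km
Location 2: residuals A 102.8, B 80.3, C 108.3 → max 108.3 km
Location 3: residuals A 0.0, B 0.0, C 0.0 → max 0.0 km
Location 4: residuals A 49.4, B 37.3, C 55.8 → max 55.8 km
Location 5: residuals A 6.5, B 4.5, C 50.0 → max 50.0 km
Only Location 3 has all residuals ≈ 0.

Location 3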